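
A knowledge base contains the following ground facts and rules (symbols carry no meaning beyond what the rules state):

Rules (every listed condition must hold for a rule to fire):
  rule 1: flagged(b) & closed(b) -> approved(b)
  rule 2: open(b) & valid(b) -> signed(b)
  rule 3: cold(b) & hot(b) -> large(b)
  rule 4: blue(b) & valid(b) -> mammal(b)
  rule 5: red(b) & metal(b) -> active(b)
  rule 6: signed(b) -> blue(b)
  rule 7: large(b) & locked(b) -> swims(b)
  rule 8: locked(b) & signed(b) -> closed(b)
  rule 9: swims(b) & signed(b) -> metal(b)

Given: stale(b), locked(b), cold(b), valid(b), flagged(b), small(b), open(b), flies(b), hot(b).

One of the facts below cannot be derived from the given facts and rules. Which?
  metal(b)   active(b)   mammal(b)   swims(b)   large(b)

active(b)

[1] rule 2 [open(b) & valid(b) -> signed(b)]; rule 3 [cold(b) & hot(b) -> large(b)]. ⇒ new: signed(b), large(b).
[2] rule 6 [signed(b) -> blue(b)]; rule 7 [large(b) & locked(b) -> swims(b)]; rule 8 [locked(b) & signed(b) -> closed(b)]. ⇒ new: blue(b), swims(b), closed(b).
[3] rule 1 [flagged(b) & closed(b) -> approved(b)]; rule 4 [blue(b) & valid(b) -> mammal(b)]; rule 9 [swims(b) & signed(b) -> metal(b)]. ⇒ new: approved(b), mammal(b), metal(b).
Derived: mammal(b) (round 3), swims(b) (round 2), metal(b) (round 3), large(b) (round 1). active(b) never appears in any round.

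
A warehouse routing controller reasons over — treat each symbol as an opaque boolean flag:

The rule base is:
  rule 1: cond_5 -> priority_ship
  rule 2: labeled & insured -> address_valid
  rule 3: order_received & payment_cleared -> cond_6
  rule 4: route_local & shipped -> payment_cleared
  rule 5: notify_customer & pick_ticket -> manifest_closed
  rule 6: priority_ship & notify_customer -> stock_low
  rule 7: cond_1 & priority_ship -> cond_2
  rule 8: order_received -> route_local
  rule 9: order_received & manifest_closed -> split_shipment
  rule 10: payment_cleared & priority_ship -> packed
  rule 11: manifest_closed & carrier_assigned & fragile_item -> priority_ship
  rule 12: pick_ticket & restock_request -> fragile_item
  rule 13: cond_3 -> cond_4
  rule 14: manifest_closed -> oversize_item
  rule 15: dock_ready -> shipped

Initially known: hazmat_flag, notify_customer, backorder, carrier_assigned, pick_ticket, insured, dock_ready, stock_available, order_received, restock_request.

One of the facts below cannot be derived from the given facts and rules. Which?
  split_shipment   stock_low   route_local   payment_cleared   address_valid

Round 1: rule 5 [notify_customer & pick_ticket -> manifest_closed]; rule 8 [order_received -> route_local]; rule 12 [pick_ticket & restock_request -> fragile_item]; rule 15 [dock_ready -> shipped]. Adds manifest_closed, route_local, fragile_item, shipped.
Round 2: rule 4 [route_local & shipped -> payment_cleared]; rule 9 [order_received & manifest_closed -> split_shipment]; rule 11 [manifest_closed & carrier_assigned & fragile_item -> priority_ship]; rule 14 [manifest_closed -> oversize_item]. Adds payment_cleared, split_shipment, priority_ship, oversize_item.
Round 3: rule 3 [order_received & payment_cleared -> cond_6]; rule 6 [priority_ship & notify_customer -> stock_low]; rule 10 [payment_cleared & priority_ship -> packed]. Adds cond_6, stock_low, packed.
Derived: stock_low (round 3), split_shipment (round 2), route_local (round 1), payment_cleared (round 2). address_valid never appears in any round.

address_valid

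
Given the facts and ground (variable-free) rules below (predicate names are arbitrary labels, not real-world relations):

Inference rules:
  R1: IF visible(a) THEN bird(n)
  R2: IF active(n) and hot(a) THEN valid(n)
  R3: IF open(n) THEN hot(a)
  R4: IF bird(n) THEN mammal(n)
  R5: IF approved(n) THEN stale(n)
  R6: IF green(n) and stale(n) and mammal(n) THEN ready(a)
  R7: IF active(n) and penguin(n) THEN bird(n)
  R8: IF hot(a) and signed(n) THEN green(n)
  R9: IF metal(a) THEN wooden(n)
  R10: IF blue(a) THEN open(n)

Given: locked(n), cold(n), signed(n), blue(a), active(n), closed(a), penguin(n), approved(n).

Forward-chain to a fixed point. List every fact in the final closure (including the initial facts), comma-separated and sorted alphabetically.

Round 1: R5 [IF approved(n) THEN stale(n)]; R7 [IF active(n) and penguin(n) THEN bird(n)]; R10 [IF blue(a) THEN open(n)]. New: stale(n), bird(n), open(n).
Round 2: R3 [IF open(n) THEN hot(a)]; R4 [IF bird(n) THEN mammal(n)]. New: hot(a), mammal(n).
Round 3: R2 [IF active(n) and hot(a) THEN valid(n)]; R8 [IF hot(a) and signed(n) THEN green(n)]. New: valid(n), green(n).
Round 4: R6 [IF green(n) and stale(n) and mammal(n) THEN ready(a)]. New: ready(a).

active(n), approved(n), bird(n), blue(a), closed(a), cold(n), green(n), hot(a), locked(n), mammal(n), open(n), penguin(n), ready(a), signed(n), stale(n), valid(n)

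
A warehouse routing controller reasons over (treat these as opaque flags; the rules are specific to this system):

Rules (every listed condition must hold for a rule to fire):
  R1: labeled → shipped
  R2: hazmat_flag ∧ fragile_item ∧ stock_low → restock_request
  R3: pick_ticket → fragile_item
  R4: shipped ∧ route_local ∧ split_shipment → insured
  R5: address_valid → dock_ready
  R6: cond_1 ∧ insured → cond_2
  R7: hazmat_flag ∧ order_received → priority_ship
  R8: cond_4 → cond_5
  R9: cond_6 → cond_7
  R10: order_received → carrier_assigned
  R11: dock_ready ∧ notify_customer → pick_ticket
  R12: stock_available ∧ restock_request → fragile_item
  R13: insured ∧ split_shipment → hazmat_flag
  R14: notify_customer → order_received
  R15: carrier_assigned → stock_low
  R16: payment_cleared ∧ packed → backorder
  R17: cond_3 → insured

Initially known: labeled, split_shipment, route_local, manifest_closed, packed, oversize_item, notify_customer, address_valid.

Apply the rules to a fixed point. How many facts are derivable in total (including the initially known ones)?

Round 1: R1 [labeled → shipped]; R5 [address_valid → dock_ready]; R14 [notify_customer → order_received]. New: shipped, dock_ready, order_received.
Round 2: R4 [shipped ∧ route_local ∧ split_shipment → insured]; R10 [order_received → carrier_assigned]; R11 [dock_ready ∧ notify_customer → pick_ticket]. New: insured, carrier_assigned, pick_ticket.
Round 3: R3 [pick_ticket → fragile_item]; R13 [insured ∧ split_shipment → hazmat_flag]; R15 [carrier_assigned → stock_low]. New: fragile_item, hazmat_flag, stock_low.
Round 4: R2 [hazmat_flag ∧ fragile_item ∧ stock_low → restock_request]; R7 [hazmat_flag ∧ order_received → priority_ship]. New: restock_request, priority_ship.
Closure: {address_valid, carrier_assigned, dock_ready, fragile_item, hazmat_flag, insured, labeled, manifest_closed, notify_customer, order_received, oversize_item, packed, pick_ticket, priority_ship, restock_request, route_local, shipped, split_shipment, stock_low} — 19 facts.

19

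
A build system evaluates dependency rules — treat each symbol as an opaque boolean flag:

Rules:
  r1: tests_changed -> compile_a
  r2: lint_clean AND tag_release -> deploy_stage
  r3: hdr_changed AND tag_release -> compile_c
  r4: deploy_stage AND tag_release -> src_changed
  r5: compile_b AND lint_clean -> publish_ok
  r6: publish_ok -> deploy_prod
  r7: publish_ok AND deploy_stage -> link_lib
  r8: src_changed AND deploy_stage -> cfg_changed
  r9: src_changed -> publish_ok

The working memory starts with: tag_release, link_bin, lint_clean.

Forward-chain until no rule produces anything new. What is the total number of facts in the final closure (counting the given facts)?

Round 1 — r2, derive deploy_stage.
Round 2 — r4, derive src_changed.
Round 3 — r8, r9, derive cfg_changed, publish_ok.
Round 4 — r6, r7, derive deploy_prod, link_lib.
Closure: {cfg_changed, deploy_prod, deploy_stage, link_bin, link_lib, lint_clean, publish_ok, src_changed, tag_release} — 9 facts.

9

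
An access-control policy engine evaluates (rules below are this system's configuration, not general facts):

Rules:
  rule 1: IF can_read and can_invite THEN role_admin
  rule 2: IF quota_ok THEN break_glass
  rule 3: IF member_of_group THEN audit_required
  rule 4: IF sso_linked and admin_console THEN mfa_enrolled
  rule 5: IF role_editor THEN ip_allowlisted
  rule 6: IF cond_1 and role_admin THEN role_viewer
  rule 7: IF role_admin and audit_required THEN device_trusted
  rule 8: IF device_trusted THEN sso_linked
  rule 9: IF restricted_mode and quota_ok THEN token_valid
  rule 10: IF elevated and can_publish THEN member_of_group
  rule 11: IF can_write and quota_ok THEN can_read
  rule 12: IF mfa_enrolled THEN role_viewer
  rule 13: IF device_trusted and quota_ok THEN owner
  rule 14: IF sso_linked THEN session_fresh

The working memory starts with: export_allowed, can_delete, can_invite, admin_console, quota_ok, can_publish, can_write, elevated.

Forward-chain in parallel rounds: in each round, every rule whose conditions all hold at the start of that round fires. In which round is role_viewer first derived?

6

[1] rule 2 [IF quota_ok THEN break_glass]; rule 10 [IF elevated and can_publish THEN member_of_group]; rule 11 [IF can_write and quota_ok THEN can_read]. ⇒ new: break_glass, member_of_group, can_read.
[2] rule 1 [IF can_read and can_invite THEN role_admin]; rule 3 [IF member_of_group THEN audit_required]. ⇒ new: role_admin, audit_required.
[3] rule 7 [IF role_admin and audit_required THEN device_trusted]. ⇒ new: device_trusted.
[4] rule 8 [IF device_trusted THEN sso_linked]; rule 13 [IF device_trusted and quota_ok THEN owner]. ⇒ new: sso_linked, owner.
[5] rule 4 [IF sso_linked and admin_console THEN mfa_enrolled]; rule 14 [IF sso_linked THEN session_fresh]. ⇒ new: mfa_enrolled, session_fresh.
[6] rule 12 [IF mfa_enrolled THEN role_viewer]. ⇒ new: role_viewer.
role_viewer first appears in round 6.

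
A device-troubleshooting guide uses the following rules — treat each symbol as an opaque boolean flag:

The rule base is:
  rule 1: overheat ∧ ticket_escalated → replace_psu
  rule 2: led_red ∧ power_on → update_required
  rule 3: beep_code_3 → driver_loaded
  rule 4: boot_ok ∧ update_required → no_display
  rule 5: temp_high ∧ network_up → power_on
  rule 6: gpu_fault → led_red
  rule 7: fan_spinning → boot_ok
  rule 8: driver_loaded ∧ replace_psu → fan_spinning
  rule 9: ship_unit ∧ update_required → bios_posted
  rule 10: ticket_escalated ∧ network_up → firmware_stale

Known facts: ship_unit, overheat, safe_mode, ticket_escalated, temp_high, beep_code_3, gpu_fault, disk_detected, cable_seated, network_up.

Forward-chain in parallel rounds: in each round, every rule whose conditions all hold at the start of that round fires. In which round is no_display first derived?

4

Round 1 — rule 1, rule 3, rule 5, rule 6, rule 10, derive replace_psu, driver_loaded, power_on, led_red, firmware_stale.
Round 2 — rule 2, rule 8, derive update_required, fan_spinning.
Round 3 — rule 7, rule 9, derive boot_ok, bios_posted.
Round 4 — rule 4, derive no_display.
no_display first appears in round 4.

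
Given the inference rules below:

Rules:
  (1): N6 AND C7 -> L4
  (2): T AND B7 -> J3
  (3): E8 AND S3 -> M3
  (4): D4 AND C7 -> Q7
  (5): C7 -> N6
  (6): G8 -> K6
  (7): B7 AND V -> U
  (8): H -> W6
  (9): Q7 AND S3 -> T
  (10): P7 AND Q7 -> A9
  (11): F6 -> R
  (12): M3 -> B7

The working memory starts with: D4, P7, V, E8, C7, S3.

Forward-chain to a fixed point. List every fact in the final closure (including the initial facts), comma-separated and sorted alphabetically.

Round 1: (3) [E8 AND S3 -> M3]; (4) [D4 AND C7 -> Q7]; (5) [C7 -> N6]. Adds M3, Q7, N6.
Round 2: (1) [N6 AND C7 -> L4]; (9) [Q7 AND S3 -> T]; (10) [P7 AND Q7 -> A9]; (12) [M3 -> B7]. Adds L4, T, A9, B7.
Round 3: (2) [T AND B7 -> J3]; (7) [B7 AND V -> U]. Adds J3, U.

A9, B7, C7, D4, E8, J3, L4, M3, N6, P7, Q7, S3, T, U, V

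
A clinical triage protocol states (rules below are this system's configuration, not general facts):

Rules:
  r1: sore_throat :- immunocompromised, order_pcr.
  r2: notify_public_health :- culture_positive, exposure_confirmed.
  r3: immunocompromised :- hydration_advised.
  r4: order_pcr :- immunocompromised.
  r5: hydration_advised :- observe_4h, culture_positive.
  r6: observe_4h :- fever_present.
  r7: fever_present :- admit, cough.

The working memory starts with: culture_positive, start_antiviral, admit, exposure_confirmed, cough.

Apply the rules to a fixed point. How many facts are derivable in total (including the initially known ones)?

Round 1 fires r2, r7, giving notify_public_health, fever_present.
Round 2 fires r6, giving observe_4h.
Round 3 fires r5, giving hydration_advised.
Round 4 fires r3, giving immunocompromised.
Round 5 fires r4, giving order_pcr.
Round 6 fires r1, giving sore_throat.
Closure: {admit, cough, culture_positive, exposure_confirmed, fever_present, hydration_advised, immunocompromised, notify_public_health, observe_4h, order_pcr, sore_throat, start_antiviral} — 12 facts.

12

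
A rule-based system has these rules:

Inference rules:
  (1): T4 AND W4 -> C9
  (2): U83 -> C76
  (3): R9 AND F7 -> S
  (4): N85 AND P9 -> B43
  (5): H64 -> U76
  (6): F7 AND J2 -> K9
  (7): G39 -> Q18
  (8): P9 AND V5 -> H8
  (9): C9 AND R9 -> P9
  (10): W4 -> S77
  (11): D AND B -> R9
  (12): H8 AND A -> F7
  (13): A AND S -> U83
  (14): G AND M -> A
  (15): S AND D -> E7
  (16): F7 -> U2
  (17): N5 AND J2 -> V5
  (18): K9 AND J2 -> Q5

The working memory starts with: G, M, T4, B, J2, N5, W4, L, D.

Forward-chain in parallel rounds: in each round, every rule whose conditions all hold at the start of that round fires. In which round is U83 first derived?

Round 1 fires (1), (10), (11), (14), (17), giving C9, S77, R9, A, V5.
Round 2 fires (9), giving P9.
Round 3 fires (8), giving H8.
Round 4 fires (12), giving F7.
Round 5 fires (3), (6), (16), giving S, K9, U2.
Round 6 fires (13), (15), (18), giving U83, E7, Q5.
U83 first appears in round 6.

6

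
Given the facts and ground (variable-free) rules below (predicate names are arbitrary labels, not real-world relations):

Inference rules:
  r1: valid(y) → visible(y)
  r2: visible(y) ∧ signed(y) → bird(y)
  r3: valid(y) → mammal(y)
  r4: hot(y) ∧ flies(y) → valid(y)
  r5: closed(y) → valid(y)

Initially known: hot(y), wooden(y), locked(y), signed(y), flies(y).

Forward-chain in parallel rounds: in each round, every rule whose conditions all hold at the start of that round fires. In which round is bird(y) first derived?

3

Round 1 — r4, derive valid(y).
Round 2 — r1, r3, derive visible(y), mammal(y).
Round 3 — r2, derive bird(y).
bird(y) first appears in round 3.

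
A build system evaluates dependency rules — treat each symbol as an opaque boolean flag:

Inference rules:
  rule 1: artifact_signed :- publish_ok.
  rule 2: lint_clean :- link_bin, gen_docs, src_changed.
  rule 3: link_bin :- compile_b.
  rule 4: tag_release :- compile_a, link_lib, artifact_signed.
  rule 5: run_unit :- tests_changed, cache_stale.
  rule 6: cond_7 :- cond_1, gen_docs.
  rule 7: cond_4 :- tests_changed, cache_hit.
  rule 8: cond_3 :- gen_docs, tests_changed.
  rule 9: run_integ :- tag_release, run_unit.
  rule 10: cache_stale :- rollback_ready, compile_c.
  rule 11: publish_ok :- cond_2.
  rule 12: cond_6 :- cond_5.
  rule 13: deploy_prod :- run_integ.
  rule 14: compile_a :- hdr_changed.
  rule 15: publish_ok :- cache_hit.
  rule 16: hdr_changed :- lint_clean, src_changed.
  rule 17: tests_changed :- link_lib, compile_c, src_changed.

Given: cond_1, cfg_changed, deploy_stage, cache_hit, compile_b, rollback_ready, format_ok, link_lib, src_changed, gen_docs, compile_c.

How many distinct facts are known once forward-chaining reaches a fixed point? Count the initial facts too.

26

[1] rule 3 [link_bin :- compile_b.]; rule 6 [cond_7 :- cond_1, gen_docs.]; rule 10 [cache_stale :- rollback_ready, compile_c.]; rule 15 [publish_ok :- cache_hit.]; rule 17 [tests_changed :- link_lib, compile_c, src_changed.]. ⇒ new: link_bin, cond_7, cache_stale, publish_ok, tests_changed.
[2] rule 1 [artifact_signed :- publish_ok.]; rule 2 [lint_clean :- link_bin, gen_docs, src_changed.]; rule 5 [run_unit :- tests_changed, cache_stale.]; rule 7 [cond_4 :- tests_changed, cache_hit.]; rule 8 [cond_3 :- gen_docs, tests_changed.]. ⇒ new: artifact_signed, lint_clean, run_unit, cond_4, cond_3.
[3] rule 16 [hdr_changed :- lint_clean, src_changed.]. ⇒ new: hdr_changed.
[4] rule 14 [compile_a :- hdr_changed.]. ⇒ new: compile_a.
[5] rule 4 [tag_release :- compile_a, link_lib, artifact_signed.]. ⇒ new: tag_release.
[6] rule 9 [run_integ :- tag_release, run_unit.]. ⇒ new: run_integ.
[7] rule 13 [deploy_prod :- run_integ.]. ⇒ new: deploy_prod.
Closure: {artifact_signed, cache_hit, cache_stale, cfg_changed, compile_a, compile_b, compile_c, cond_1, cond_3, cond_4, cond_7, deploy_prod, deploy_stage, format_ok, gen_docs, hdr_changed, link_bin, link_lib, lint_clean, publish_ok, rollback_ready, run_integ, run_unit, src_changed, tag_release, tests_changed} — 26 facts.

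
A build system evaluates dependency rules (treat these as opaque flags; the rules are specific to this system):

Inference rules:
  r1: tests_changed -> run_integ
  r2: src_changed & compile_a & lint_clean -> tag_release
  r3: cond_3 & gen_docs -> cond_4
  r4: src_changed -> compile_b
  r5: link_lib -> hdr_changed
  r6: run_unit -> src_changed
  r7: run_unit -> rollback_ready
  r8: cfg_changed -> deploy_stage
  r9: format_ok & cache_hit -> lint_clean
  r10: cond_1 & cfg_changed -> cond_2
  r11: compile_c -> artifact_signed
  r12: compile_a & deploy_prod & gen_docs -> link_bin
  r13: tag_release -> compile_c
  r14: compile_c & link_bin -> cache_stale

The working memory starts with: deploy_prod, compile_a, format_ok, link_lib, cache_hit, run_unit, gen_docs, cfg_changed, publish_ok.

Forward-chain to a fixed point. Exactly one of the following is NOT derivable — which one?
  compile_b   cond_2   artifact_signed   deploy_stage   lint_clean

Round 1: r5 [link_lib -> hdr_changed]; r6 [run_unit -> src_changed]; r7 [run_unit -> rollback_ready]; r8 [cfg_changed -> deploy_stage]; r9 [format_ok & cache_hit -> lint_clean]; r12 [compile_a & deploy_prod & gen_docs -> link_bin]. New: hdr_changed, src_changed, rollback_ready, deploy_stage, lint_clean, link_bin.
Round 2: r2 [src_changed & compile_a & lint_clean -> tag_release]; r4 [src_changed -> compile_b]. New: tag_release, compile_b.
Round 3: r13 [tag_release -> compile_c]. New: compile_c.
Round 4: r11 [compile_c -> artifact_signed]; r14 [compile_c & link_bin -> cache_stale]. New: artifact_signed, cache_stale.
Derived: artifact_signed (round 4), deploy_stage (round 1), lint_clean (round 1), compile_b (round 2). cond_2 never appears in any round.

cond_2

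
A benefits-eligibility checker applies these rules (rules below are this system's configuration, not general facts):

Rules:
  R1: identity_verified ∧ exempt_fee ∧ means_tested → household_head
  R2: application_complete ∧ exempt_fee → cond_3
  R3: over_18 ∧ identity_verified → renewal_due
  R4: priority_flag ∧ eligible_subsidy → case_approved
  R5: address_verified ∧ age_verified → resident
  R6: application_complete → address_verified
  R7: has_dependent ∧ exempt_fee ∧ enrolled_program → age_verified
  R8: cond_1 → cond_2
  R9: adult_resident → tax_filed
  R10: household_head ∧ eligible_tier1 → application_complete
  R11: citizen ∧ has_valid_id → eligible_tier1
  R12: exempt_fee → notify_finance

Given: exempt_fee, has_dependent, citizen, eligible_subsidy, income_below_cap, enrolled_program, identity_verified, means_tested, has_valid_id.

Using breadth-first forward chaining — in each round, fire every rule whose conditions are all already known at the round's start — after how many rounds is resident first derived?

4

Round 1 — R1, R7, R11, R12, derive household_head, age_verified, eligible_tier1, notify_finance.
Round 2 — R10, derive application_complete.
Round 3 — R2, R6, derive cond_3, address_verified.
Round 4 — R5, derive resident.
resident first appears in round 4.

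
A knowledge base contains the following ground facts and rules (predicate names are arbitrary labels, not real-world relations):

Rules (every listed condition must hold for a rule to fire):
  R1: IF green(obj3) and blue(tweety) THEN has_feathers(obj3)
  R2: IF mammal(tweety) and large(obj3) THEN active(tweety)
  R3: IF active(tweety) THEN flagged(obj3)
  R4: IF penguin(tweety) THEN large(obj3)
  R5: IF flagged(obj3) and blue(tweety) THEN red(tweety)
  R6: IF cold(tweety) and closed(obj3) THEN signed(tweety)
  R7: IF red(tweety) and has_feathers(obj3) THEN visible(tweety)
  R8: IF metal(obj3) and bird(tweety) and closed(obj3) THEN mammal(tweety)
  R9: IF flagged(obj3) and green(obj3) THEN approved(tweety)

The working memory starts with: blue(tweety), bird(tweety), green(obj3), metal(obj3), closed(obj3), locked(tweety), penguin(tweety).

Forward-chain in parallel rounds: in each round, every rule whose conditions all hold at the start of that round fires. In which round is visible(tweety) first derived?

Round 1: R1 [IF green(obj3) and blue(tweety) THEN has_feathers(obj3)]; R4 [IF penguin(tweety) THEN large(obj3)]; R8 [IF metal(obj3) and bird(tweety) and closed(obj3) THEN mammal(tweety)]. New: has_feathers(obj3), large(obj3), mammal(tweety).
Round 2: R2 [IF mammal(tweety) and large(obj3) THEN active(tweety)]. New: active(tweety).
Round 3: R3 [IF active(tweety) THEN flagged(obj3)]. New: flagged(obj3).
Round 4: R5 [IF flagged(obj3) and blue(tweety) THEN red(tweety)]; R9 [IF flagged(obj3) and green(obj3) THEN approved(tweety)]. New: red(tweety), approved(tweety).
Round 5: R7 [IF red(tweety) and has_feathers(obj3) THEN visible(tweety)]. New: visible(tweety).
visible(tweety) first appears in round 5.

5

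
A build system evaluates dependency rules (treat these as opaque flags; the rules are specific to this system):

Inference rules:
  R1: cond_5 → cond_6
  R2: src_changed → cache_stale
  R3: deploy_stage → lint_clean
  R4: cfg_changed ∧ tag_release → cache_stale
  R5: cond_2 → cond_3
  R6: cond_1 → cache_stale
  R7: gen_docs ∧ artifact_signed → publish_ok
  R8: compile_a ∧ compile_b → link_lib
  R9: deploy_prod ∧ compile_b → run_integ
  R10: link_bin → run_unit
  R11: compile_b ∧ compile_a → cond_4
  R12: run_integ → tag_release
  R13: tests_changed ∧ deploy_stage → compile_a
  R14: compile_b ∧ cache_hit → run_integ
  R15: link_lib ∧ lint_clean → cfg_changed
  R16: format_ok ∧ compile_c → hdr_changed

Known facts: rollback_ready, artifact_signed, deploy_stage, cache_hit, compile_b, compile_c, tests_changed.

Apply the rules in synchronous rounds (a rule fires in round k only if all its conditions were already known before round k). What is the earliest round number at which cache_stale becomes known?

4

[1] R3 [deploy_stage → lint_clean]; R13 [tests_changed ∧ deploy_stage → compile_a]; R14 [compile_b ∧ cache_hit → run_integ]. ⇒ new: lint_clean, compile_a, run_integ.
[2] R8 [compile_a ∧ compile_b → link_lib]; R11 [compile_b ∧ compile_a → cond_4]; R12 [run_integ → tag_release]. ⇒ new: link_lib, cond_4, tag_release.
[3] R15 [link_lib ∧ lint_clean → cfg_changed]. ⇒ new: cfg_changed.
[4] R4 [cfg_changed ∧ tag_release → cache_stale]. ⇒ new: cache_stale.
cache_stale first appears in round 4.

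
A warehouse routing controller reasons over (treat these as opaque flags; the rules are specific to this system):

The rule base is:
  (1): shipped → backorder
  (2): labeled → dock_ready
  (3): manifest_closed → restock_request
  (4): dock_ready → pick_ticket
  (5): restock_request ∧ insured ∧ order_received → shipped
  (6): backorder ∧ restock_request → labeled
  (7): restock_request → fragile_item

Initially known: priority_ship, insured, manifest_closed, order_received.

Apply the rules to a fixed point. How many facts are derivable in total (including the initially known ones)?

Round 1: (3) [manifest_closed → restock_request]. Adds restock_request.
Round 2: (5) [restock_request ∧ insured ∧ order_received → shipped]; (7) [restock_request → fragile_item]. Adds shipped, fragile_item.
Round 3: (1) [shipped → backorder]. Adds backorder.
Round 4: (6) [backorder ∧ restock_request → labeled]. Adds labeled.
Round 5: (2) [labeled → dock_ready]. Adds dock_ready.
Round 6: (4) [dock_ready → pick_ticket]. Adds pick_ticket.
Closure: {backorder, dock_ready, fragile_item, insured, labeled, manifest_closed, order_received, pick_ticket, priority_ship, restock_request, shipped} — 11 facts.

11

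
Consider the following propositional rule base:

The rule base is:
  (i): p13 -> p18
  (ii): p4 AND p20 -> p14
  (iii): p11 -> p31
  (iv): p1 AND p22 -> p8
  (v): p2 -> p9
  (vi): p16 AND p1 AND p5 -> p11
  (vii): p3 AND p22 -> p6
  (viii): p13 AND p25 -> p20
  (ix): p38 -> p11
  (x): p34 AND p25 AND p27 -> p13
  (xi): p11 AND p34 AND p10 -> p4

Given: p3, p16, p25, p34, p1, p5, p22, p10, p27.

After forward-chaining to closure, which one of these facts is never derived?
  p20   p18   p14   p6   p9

p9

[1] (iv) [p1 AND p22 -> p8]; (vi) [p16 AND p1 AND p5 -> p11]; (vii) [p3 AND p22 -> p6]; (x) [p34 AND p25 AND p27 -> p13]. ⇒ new: p8, p11, p6, p13.
[2] (i) [p13 -> p18]; (iii) [p11 -> p31]; (viii) [p13 AND p25 -> p20]; (xi) [p11 AND p34 AND p10 -> p4]. ⇒ new: p18, p31, p20, p4.
[3] (ii) [p4 AND p20 -> p14]. ⇒ new: p14.
Derived: p20 (round 2), p14 (round 3), p18 (round 2), p6 (round 1). p9 never appears in any round.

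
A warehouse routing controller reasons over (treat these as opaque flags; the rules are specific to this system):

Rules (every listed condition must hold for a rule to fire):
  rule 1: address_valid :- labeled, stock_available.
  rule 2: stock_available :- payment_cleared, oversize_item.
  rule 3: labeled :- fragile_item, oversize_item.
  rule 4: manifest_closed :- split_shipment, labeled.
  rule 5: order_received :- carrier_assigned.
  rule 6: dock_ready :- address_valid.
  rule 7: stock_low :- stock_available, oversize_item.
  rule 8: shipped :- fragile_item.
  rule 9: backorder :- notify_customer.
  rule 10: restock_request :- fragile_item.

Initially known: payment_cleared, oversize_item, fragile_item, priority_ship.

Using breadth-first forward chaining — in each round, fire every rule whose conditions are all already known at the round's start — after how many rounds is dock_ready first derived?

3

Round 1 — rule 2, rule 3, rule 8, rule 10, derive stock_available, labeled, shipped, restock_request.
Round 2 — rule 1, rule 7, derive address_valid, stock_low.
Round 3 — rule 6, derive dock_ready.
dock_ready first appears in round 3.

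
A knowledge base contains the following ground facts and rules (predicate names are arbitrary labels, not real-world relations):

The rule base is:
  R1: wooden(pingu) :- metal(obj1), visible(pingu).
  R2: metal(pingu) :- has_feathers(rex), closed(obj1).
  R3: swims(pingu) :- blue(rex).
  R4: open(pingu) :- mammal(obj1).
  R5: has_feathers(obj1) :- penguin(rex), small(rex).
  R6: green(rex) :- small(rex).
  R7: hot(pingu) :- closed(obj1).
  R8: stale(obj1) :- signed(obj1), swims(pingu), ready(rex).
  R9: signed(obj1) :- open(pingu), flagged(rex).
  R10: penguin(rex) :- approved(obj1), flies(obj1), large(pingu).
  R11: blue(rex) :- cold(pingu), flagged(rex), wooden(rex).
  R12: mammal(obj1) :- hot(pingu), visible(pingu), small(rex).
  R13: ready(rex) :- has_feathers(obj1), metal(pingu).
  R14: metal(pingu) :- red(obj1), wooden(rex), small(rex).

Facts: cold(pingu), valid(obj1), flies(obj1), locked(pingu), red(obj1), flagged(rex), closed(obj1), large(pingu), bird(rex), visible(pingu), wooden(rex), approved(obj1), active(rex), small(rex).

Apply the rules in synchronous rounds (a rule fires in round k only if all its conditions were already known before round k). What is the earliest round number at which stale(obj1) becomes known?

5

Round 1 fires R6, R7, R10, R11, R14, giving green(rex), hot(pingu), penguin(rex), blue(rex), metal(pingu).
Round 2 fires R3, R5, R12, giving swims(pingu), has_feathers(obj1), mammal(obj1).
Round 3 fires R4, R13, giving open(pingu), ready(rex).
Round 4 fires R9, giving signed(obj1).
Round 5 fires R8, giving stale(obj1).
stale(obj1) first appears in round 5.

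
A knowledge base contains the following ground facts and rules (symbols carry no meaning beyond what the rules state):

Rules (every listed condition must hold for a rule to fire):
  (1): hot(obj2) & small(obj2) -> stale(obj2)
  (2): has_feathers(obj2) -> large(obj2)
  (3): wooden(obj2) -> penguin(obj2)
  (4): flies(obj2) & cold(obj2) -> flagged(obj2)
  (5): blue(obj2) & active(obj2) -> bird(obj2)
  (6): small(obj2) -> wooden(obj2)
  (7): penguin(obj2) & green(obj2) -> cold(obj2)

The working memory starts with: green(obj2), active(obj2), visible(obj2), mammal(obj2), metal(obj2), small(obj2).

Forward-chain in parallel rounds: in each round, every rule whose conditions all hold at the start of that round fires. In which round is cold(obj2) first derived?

Round 1 fires (6), giving wooden(obj2).
Round 2 fires (3), giving penguin(obj2).
Round 3 fires (7), giving cold(obj2).
cold(obj2) first appears in round 3.

3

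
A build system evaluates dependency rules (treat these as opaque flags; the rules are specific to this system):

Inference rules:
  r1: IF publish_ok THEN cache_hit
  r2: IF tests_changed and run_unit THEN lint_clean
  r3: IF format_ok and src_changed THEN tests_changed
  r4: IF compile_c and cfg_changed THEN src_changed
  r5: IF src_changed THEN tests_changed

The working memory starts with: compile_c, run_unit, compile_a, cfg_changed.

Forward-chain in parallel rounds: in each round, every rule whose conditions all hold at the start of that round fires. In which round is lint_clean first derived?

3

Round 1: r4 [IF compile_c and cfg_changed THEN src_changed]. New: src_changed.
Round 2: r5 [IF src_changed THEN tests_changed]. New: tests_changed.
Round 3: r2 [IF tests_changed and run_unit THEN lint_clean]. New: lint_clean.
lint_clean first appears in round 3.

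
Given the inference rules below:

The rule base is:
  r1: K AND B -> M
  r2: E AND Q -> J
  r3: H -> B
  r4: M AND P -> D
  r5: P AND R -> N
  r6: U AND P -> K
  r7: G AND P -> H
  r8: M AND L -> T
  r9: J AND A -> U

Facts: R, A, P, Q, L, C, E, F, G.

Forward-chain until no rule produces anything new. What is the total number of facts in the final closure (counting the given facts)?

Round 1: r2 [E AND Q -> J]; r5 [P AND R -> N]; r7 [G AND P -> H]. Adds J, N, H.
Round 2: r3 [H -> B]; r9 [J AND A -> U]. Adds B, U.
Round 3: r6 [U AND P -> K]. Adds K.
Round 4: r1 [K AND B -> M]. Adds M.
Round 5: r4 [M AND P -> D]; r8 [M AND L -> T]. Adds D, T.
Closure: {A, B, C, D, E, F, G, H, J, K, L, M, N, P, Q, R, T, U} — 18 facts.

18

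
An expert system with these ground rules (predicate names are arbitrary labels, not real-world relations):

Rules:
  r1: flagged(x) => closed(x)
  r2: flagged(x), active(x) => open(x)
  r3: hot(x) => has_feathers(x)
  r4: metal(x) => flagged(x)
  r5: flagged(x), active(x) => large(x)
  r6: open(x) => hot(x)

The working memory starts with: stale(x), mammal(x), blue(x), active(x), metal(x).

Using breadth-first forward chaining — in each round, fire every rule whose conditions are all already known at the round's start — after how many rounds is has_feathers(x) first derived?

4

Round 1: r4 [metal(x) => flagged(x)]. Adds flagged(x).
Round 2: r1 [flagged(x) => closed(x)]; r2 [flagged(x), active(x) => open(x)]; r5 [flagged(x), active(x) => large(x)]. Adds closed(x), open(x), large(x).
Round 3: r6 [open(x) => hot(x)]. Adds hot(x).
Round 4: r3 [hot(x) => has_feathers(x)]. Adds has_feathers(x).
has_feathers(x) first appears in round 4.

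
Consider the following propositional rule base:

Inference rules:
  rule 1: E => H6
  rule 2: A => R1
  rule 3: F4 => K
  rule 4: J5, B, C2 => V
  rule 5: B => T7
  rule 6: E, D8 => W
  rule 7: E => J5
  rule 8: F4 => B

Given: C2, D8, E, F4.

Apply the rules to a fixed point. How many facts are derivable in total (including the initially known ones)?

11

Round 1: rule 1 [E => H6]; rule 3 [F4 => K]; rule 6 [E, D8 => W]; rule 7 [E => J5]; rule 8 [F4 => B]. Adds H6, K, W, J5, B.
Round 2: rule 4 [J5, B, C2 => V]; rule 5 [B => T7]. Adds V, T7.
Closure: {B, C2, D8, E, F4, H6, J5, K, T7, V, W} — 11 facts.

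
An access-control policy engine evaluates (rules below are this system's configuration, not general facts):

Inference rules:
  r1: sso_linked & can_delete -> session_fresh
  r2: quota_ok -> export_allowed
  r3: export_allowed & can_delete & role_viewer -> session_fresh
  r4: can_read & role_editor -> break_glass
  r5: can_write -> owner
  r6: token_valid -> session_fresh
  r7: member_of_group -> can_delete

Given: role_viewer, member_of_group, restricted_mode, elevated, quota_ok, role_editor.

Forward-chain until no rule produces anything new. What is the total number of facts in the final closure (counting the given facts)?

9

[1] r2 [quota_ok -> export_allowed]; r7 [member_of_group -> can_delete]. ⇒ new: export_allowed, can_delete.
[2] r3 [export_allowed & can_delete & role_viewer -> session_fresh]. ⇒ new: session_fresh.
Closure: {can_delete, elevated, export_allowed, member_of_group, quota_ok, restricted_mode, role_editor, role_viewer, session_fresh} — 9 facts.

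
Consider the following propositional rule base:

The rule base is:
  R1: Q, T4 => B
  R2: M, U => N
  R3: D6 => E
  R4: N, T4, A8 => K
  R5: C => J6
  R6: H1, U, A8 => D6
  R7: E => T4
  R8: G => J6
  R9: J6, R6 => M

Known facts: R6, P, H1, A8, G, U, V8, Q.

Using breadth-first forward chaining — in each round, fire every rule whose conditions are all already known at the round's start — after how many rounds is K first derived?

4

Round 1: R6 [H1, U, A8 => D6]; R8 [G => J6]. New: D6, J6.
Round 2: R3 [D6 => E]; R9 [J6, R6 => M]. New: E, M.
Round 3: R2 [M, U => N]; R7 [E => T4]. New: N, T4.
Round 4: R1 [Q, T4 => B]; R4 [N, T4, A8 => K]. New: B, K.
K first appears in round 4.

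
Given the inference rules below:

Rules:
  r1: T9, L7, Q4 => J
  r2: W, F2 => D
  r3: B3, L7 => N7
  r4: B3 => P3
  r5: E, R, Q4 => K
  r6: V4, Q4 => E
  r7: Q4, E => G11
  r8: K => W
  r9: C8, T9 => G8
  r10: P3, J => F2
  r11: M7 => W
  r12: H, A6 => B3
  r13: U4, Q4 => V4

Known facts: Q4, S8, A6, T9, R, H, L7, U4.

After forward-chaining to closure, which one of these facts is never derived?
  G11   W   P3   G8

G8

Round 1: r1 [T9, L7, Q4 => J]; r12 [H, A6 => B3]; r13 [U4, Q4 => V4]. New: J, B3, V4.
Round 2: r3 [B3, L7 => N7]; r4 [B3 => P3]; r6 [V4, Q4 => E]. New: N7, P3, E.
Round 3: r5 [E, R, Q4 => K]; r7 [Q4, E => G11]; r10 [P3, J => F2]. New: K, G11, F2.
Round 4: r8 [K => W]. New: W.
Round 5: r2 [W, F2 => D]. New: D.
Derived: W (round 4), P3 (round 2), G11 (round 3). G8 never appears in any round.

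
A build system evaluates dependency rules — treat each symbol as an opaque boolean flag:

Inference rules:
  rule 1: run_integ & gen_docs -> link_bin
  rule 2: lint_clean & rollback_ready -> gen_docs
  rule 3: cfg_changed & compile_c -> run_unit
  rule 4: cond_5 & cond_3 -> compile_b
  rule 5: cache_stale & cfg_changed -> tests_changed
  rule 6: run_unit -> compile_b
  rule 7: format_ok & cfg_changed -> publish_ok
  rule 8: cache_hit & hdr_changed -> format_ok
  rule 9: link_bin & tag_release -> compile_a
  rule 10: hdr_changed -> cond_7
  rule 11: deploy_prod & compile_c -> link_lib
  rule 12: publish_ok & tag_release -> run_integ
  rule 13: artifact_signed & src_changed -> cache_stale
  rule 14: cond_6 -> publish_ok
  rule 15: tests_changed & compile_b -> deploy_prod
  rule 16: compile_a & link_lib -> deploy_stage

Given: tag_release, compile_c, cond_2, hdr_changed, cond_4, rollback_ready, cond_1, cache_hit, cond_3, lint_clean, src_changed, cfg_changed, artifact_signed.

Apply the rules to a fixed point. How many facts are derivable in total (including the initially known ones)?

27

Round 1 fires rule 2, rule 3, rule 8, rule 10, rule 13, giving gen_docs, run_unit, format_ok, cond_7, cache_stale.
Round 2 fires rule 5, rule 6, rule 7, giving tests_changed, compile_b, publish_ok.
Round 3 fires rule 12, rule 15, giving run_integ, deploy_prod.
Round 4 fires rule 1, rule 11, giving link_bin, link_lib.
Round 5 fires rule 9, giving compile_a.
Round 6 fires rule 16, giving deploy_stage.
Closure: {artifact_signed, cache_hit, cache_stale, cfg_changed, compile_a, compile_b, compile_c, cond_1, cond_2, cond_3, cond_4, cond_7, deploy_prod, deploy_stage, format_ok, gen_docs, hdr_changed, link_bin, link_lib, lint_clean, publish_ok, rollback_ready, run_integ, run_unit, src_changed, tag_release, tests_changed} — 27 facts.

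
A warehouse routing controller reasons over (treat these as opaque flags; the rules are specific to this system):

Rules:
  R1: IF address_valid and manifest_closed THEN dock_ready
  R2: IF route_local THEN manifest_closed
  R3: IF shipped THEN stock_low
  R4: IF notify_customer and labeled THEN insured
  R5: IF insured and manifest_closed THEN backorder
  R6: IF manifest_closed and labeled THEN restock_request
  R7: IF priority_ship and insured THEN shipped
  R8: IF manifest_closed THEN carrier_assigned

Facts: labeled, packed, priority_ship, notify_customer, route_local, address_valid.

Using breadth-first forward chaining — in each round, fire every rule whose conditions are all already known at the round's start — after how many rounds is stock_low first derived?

Round 1 fires R2, R4, giving manifest_closed, insured.
Round 2 fires R1, R5, R6, R7, R8, giving dock_ready, backorder, restock_request, shipped, carrier_assigned.
Round 3 fires R3, giving stock_low.
stock_low first appears in round 3.

3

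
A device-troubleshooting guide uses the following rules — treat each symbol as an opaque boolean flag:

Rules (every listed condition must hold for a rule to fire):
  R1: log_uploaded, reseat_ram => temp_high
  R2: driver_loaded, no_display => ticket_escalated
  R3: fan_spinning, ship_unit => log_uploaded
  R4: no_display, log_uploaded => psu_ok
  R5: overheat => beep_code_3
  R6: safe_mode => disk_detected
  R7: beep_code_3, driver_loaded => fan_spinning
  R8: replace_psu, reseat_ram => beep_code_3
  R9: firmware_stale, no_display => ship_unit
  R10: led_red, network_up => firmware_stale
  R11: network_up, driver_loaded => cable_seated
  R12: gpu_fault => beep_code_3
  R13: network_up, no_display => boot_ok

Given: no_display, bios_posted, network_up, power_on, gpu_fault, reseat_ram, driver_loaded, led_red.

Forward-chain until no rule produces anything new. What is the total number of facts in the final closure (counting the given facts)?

[1] R2 [driver_loaded, no_display => ticket_escalated]; R10 [led_red, network_up => firmware_stale]; R11 [network_up, driver_loaded => cable_seated]; R12 [gpu_fault => beep_code_3]; R13 [network_up, no_display => boot_ok]. ⇒ new: ticket_escalated, firmware_stale, cable_seated, beep_code_3, boot_ok.
[2] R7 [beep_code_3, driver_loaded => fan_spinning]; R9 [firmware_stale, no_display => ship_unit]. ⇒ new: fan_spinning, ship_unit.
[3] R3 [fan_spinning, ship_unit => log_uploaded]. ⇒ new: log_uploaded.
[4] R1 [log_uploaded, reseat_ram => temp_high]; R4 [no_display, log_uploaded => psu_ok]. ⇒ new: temp_high, psu_ok.
Closure: {beep_code_3, bios_posted, boot_ok, cable_seated, driver_loaded, fan_spinning, firmware_stale, gpu_fault, led_red, log_uploaded, network_up, no_display, power_on, psu_ok, reseat_ram, ship_unit, temp_high, ticket_escalated} — 18 facts.

18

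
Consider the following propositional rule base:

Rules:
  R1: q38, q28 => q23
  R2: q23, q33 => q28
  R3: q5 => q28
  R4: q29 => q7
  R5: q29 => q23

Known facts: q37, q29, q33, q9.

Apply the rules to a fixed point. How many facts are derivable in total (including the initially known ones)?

7

Round 1 — R4, R5, derive q7, q23.
Round 2 — R2, derive q28.
Closure: {q23, q28, q29, q33, q37, q7, q9} — 7 facts.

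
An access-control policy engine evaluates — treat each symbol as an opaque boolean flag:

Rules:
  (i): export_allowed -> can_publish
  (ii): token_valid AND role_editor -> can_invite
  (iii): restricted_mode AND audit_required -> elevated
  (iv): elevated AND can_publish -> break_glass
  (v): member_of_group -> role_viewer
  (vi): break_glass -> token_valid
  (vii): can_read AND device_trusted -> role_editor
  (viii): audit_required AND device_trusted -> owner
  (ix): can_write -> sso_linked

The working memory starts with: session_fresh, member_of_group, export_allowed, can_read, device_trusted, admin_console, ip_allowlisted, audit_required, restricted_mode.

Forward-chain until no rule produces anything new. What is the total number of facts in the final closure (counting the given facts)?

[1] (i) [export_allowed -> can_publish]; (iii) [restricted_mode AND audit_required -> elevated]; (v) [member_of_group -> role_viewer]; (vii) [can_read AND device_trusted -> role_editor]; (viii) [audit_required AND device_trusted -> owner]. ⇒ new: can_publish, elevated, role_viewer, role_editor, owner.
[2] (iv) [elevated AND can_publish -> break_glass]. ⇒ new: break_glass.
[3] (vi) [break_glass -> token_valid]. ⇒ new: token_valid.
[4] (ii) [token_valid AND role_editor -> can_invite]. ⇒ new: can_invite.
Closure: {admin_console, audit_required, break_glass, can_invite, can_publish, can_read, device_trusted, elevated, export_allowed, ip_allowlisted, member_of_group, owner, restricted_mode, role_editor, role_viewer, session_fresh, token_valid} — 17 facts.

17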